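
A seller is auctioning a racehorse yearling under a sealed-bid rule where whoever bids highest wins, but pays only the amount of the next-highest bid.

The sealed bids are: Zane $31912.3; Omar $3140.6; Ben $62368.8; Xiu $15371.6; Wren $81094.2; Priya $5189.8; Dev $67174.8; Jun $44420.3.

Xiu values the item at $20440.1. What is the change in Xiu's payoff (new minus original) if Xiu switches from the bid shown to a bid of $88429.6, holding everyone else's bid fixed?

−$60654.1

The highest bid among the other bidders is $81094.2; Xiu's bid doesn't change that.
Original bid $15371.6: Xiu is not highest (top rival bid is $81094.2); payoff $0.
Alternative bid $88429.6: Xiu is highest, pays the top rival bid $81094.2; payoff $20440.1 − $81094.2 = −$60654.1.
Change in payoff = −$60654.1 − ($0) = −$60654.1.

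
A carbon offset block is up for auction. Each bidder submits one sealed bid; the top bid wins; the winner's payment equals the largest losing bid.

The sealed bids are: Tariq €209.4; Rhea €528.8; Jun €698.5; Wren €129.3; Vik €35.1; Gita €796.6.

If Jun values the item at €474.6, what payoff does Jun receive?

€0

Highest bid: Gita at €796.6, so Gita wins.
Second-highest bid: Jun at €698.5 — that is the price the winner pays.
Jun did not win, so Jun pays nothing and receives nothing: payoff €0.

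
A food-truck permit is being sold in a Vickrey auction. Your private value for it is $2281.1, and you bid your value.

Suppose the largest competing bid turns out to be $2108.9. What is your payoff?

Your bid $2281.1 exceeds the highest competing bid $2108.9, so you win.
In a second-price auction the winner pays the second-highest bid, $2108.9.
Payoff = value − price = $2281.1 − $2108.9 = $172.2.

$172.2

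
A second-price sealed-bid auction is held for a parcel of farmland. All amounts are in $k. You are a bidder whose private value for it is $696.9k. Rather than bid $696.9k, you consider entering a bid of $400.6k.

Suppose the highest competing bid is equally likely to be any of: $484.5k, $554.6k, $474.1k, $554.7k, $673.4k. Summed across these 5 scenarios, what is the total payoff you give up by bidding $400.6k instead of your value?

The deviation costs you only when the competing bid falls strictly between $400.6k and $696.9k; elsewhere both bids give the same outcome.
$484.5k: truthful payoff $212.4k, deviation payoff $0k → loss $212.4k.
$554.6k: truthful payoff $142.3k, deviation payoff $0k → loss $142.3k.
$474.1k: truthful payoff $222.8k, deviation payoff $0k → loss $222.8k.
$554.7k: truthful payoff $142.2k, deviation payoff $0k → loss $142.2k.
$673.4k: truthful payoff $23.5k, deviation payoff $0k → loss $23.5k.
Total loss = $212.4k + $142.3k + $222.8k + $142.2k + $23.5k = $743.2k.

$743.2k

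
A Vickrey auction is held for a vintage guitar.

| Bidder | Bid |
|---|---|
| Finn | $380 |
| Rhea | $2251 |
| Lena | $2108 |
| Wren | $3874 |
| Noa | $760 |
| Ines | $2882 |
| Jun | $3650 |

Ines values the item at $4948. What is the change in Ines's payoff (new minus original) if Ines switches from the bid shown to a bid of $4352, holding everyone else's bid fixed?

$1074

The highest bid among the other bidders is $3874; Ines's bid doesn't change that.
Original bid $2882: Ines is not highest (top rival bid is $3874); payoff $0.
Alternative bid $4352: Ines is highest, pays the top rival bid $3874; payoff $4948 − $3874 = $1074.
Change in payoff = $1074 − ($0) = $1074.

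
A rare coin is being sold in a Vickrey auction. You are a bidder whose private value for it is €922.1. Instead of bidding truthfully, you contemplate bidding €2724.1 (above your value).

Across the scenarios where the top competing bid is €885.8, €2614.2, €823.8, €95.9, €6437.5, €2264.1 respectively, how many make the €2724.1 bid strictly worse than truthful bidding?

The deviation hurts exactly when the highest competing bid lies strictly between €922.1 and €2724.1 — overbidding then wins at a price above your value.
€885.8: below both → same outcome either way.
€2614.2: inside the interval → strictly worse (loss €1692.1).
€823.8: below both → same outcome either way.
€95.9: below both → same outcome either way.
€6437.5: above both → same outcome either way.
€2264.1: inside the interval → strictly worse (loss €1342).
Count: 2.

2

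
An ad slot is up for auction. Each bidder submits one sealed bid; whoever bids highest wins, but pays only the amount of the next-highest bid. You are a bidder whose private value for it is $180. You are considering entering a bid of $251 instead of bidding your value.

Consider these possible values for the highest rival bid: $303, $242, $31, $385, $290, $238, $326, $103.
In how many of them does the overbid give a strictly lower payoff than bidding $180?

The deviation hurts exactly when the highest competing bid lies strictly between $180 and $251 — overbidding then wins at a price above your value.
$303: above both → same outcome either way.
$242: inside the interval → strictly worse (loss $62).
$31: below both → same outcome either way.
$385: above both → same outcome either way.
$290: above both → same outcome either way.
$238: inside the interval → strictly worse (loss $58).
$326: above both → same outcome either way.
$103: below both → same outcome either way.
Count: 2.

2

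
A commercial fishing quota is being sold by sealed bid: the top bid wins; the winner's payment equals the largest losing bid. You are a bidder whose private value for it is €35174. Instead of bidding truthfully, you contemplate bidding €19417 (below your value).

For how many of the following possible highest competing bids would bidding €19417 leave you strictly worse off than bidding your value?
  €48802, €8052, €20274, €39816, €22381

The deviation hurts exactly when the highest competing bid lies strictly between €19417 and €35174 — underbidding then forfeits a profitable win.
€48802: above both → same outcome either way.
€8052: below both → same outcome either way.
€20274: inside the interval → strictly worse (loss €14900).
€39816: above both → same outcome either way.
€22381: inside the interval → strictly worse (loss €12793).
Count: 2.

2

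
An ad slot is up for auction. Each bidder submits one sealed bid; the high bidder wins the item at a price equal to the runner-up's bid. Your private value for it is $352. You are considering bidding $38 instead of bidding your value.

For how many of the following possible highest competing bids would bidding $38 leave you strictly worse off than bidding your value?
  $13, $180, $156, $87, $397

The deviation hurts exactly when the highest competing bid lies strictly between $38 and $352 — underbidding then forfeits a profitable win.
$13: below both → same outcome either way.
$180: inside the interval → strictly worse (loss $172).
$156: inside the interval → strictly worse (loss $196).
$87: inside the interval → strictly worse (loss $265).
$397: above both → same outcome either way.
Count: 3.

3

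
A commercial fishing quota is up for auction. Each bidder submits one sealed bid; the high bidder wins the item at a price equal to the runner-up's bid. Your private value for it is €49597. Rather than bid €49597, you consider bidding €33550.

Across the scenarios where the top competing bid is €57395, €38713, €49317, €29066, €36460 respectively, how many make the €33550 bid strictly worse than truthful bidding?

3

The deviation hurts exactly when the highest competing bid lies strictly between €33550 and €49597 — underbidding then forfeits a profitable win.
€57395: above both → same outcome either way.
€38713: inside the interval → strictly worse (loss €10884).
€49317: inside the interval → strictly worse (loss €280).
€29066: below both → same outcome either way.
€36460: inside the interval → strictly worse (loss €13137).
Count: 3.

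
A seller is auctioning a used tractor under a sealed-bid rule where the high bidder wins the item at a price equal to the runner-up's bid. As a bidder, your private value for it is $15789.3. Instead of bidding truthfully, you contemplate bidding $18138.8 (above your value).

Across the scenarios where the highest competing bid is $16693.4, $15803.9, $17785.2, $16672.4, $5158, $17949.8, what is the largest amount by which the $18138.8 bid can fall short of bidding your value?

$16693.4: truthful gives $0, deviation gives −$904.1 → loss $904.1.
$15803.9: truthful gives $0, deviation gives −$14.6 → loss $14.6.
$17785.2: truthful gives $0, deviation gives −$1995.9 → loss $1995.9.
$16672.4: truthful gives $0, deviation gives −$883.1 → loss $883.1.
$5158: same outcome either way → loss $0.
$17949.8: truthful gives $0, deviation gives −$2160.5 → loss $2160.5.
Maximum loss: $2160.5.

$2160.5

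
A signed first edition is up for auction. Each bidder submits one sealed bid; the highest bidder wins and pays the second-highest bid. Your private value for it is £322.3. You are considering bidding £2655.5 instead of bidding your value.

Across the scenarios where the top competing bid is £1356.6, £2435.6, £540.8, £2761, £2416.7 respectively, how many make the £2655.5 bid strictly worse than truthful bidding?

4

The deviation hurts exactly when the highest competing bid lies strictly between £322.3 and £2655.5 — overbidding then wins at a price above your value.
£1356.6: inside the interval → strictly worse (loss £1034.3).
£2435.6: inside the interval → strictly worse (loss £2113.3).
£540.8: inside the interval → strictly worse (loss £218.5).
£2761: above both → same outcome either way.
£2416.7: inside the interval → strictly worse (loss £2094.4).
Count: 4.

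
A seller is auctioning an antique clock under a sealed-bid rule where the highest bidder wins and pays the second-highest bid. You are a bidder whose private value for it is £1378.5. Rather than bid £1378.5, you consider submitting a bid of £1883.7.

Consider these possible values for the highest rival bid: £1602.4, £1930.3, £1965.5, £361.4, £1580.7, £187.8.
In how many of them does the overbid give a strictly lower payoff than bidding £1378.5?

The deviation hurts exactly when the highest competing bid lies strictly between £1378.5 and £1883.7 — overbidding then wins at a price above your value.
£1602.4: inside the interval → strictly worse (loss £223.9).
£1930.3: above both → same outcome either way.
£1965.5: above both → same outcome either way.
£361.4: below both → same outcome either way.
£1580.7: inside the interval → strictly worse (loss £202.2).
£187.8: below both → same outcome either way.
Count: 2.

2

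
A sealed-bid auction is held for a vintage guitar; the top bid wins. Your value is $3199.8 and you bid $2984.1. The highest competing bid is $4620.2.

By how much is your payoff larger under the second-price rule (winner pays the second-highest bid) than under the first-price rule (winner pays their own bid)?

$0

Your bid $2984.1 is below $4620.2, so you lose under either rule.
Payoff is $0 in both cases; difference = $0.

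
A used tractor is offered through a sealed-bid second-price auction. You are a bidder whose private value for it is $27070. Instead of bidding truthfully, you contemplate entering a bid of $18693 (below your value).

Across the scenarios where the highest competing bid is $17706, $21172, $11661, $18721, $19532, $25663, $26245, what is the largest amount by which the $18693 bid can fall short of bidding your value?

$17706: same outcome either way → loss $0.
$21172: truthful gives $5898, deviation gives $0 → loss $5898.
$11661: same outcome either way → loss $0.
$18721: truthful gives $8349, deviation gives $0 → loss $8349.
$19532: truthful gives $7538, deviation gives $0 → loss $7538.
$25663: truthful gives $1407, deviation gives $0 → loss $1407.
$26245: truthful gives $825, deviation gives $0 → loss $825.
Maximum loss: $8349.

$8349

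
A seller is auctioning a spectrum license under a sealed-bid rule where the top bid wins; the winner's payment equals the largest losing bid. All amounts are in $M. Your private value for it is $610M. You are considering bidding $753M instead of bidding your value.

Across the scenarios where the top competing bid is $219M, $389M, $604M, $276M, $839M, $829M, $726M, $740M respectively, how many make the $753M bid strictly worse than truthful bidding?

2

The deviation hurts exactly when the highest competing bid lies strictly between $610M and $753M — overbidding then wins at a price above your value.
$219M: below both → same outcome either way.
$389M: below both → same outcome either way.
$604M: below both → same outcome either way.
$276M: below both → same outcome either way.
$839M: above both → same outcome either way.
$829M: above both → same outcome either way.
$726M: inside the interval → strictly worse (loss $116M).
$740M: inside the interval → strictly worse (loss $130M).
Count: 2.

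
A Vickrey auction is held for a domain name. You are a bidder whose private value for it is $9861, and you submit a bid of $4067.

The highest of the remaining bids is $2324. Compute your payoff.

Your bid $4067 exceeds the highest competing bid $2324, so you win.
In a second-price auction the winner pays the second-highest bid, $2324.
Payoff = value − price = $9861 − $2324 = $7537.

$7537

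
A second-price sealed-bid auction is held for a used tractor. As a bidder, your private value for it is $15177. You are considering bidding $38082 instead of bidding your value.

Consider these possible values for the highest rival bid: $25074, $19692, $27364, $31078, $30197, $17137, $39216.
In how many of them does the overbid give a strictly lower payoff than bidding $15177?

The deviation hurts exactly when the highest competing bid lies strictly between $15177 and $38082 — overbidding then wins at a price above your value.
$25074: inside the interval → strictly worse (loss $9897).
$19692: inside the interval → strictly worse (loss $4515).
$27364: inside the interval → strictly worse (loss $12187).
$31078: inside the interval → strictly worse (loss $15901).
$30197: inside the interval → strictly worse (loss $15020).
$17137: inside the interval → strictly worse (loss $1960).
$39216: above both → same outcome either way.
Count: 6.

6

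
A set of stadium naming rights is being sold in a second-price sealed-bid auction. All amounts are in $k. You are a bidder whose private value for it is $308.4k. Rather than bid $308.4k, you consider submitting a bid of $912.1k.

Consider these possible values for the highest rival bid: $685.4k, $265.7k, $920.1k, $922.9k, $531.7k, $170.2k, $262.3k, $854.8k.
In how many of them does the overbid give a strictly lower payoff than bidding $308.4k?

3

The deviation hurts exactly when the highest competing bid lies strictly between $308.4k and $912.1k — overbidding then wins at a price above your value.
$685.4k: inside the interval → strictly worse (loss $377k).
$265.7k: below both → same outcome either way.
$920.1k: above both → same outcome either way.
$922.9k: above both → same outcome either way.
$531.7k: inside the interval → strictly worse (loss $223.3k).
$170.2k: below both → same outcome either way.
$262.3k: below both → same outcome either way.
$854.8k: inside the interval → strictly worse (loss $546.4k).
Count: 3.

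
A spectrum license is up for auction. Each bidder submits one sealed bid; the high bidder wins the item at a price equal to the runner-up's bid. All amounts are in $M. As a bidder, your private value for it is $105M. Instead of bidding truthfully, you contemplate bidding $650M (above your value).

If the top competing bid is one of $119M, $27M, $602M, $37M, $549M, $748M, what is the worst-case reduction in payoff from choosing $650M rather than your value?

$497M

$119M: truthful gives $0M, deviation gives −$14M → loss $14M.
$27M: same outcome either way → loss $0M.
$602M: truthful gives $0M, deviation gives −$497M → loss $497M.
$37M: same outcome either way → loss $0M.
$549M: truthful gives $0M, deviation gives −$444M → loss $444M.
$748M: same outcome either way → loss $0M.
Maximum loss: $497M.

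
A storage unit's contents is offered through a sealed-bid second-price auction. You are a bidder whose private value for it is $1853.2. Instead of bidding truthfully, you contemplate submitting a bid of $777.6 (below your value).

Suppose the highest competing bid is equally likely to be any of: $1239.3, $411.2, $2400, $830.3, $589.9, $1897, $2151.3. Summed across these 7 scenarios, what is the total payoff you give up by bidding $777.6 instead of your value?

$1636.8

The deviation costs you only when the competing bid falls strictly between $777.6 and $1853.2; elsewhere both bids give the same outcome.
$1239.3: truthful payoff $613.9, deviation payoff $0 → loss $613.9.
$411.2: outcomes coincide → loss $0.
$2400: outcomes coincide → loss $0.
$830.3: truthful payoff $1022.9, deviation payoff $0 → loss $1022.9.
$589.9: outcomes coincide → loss $0.
$1897: outcomes coincide → loss $0.
$2151.3: outcomes coincide → loss $0.
Total loss = $613.9 + $1022.9 = $1636.8.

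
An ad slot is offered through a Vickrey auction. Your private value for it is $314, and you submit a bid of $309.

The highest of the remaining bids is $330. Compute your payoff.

$0

Your bid $309 is below the highest competing bid $330, so you lose.
A losing bidder pays nothing and receives nothing: payoff = $0.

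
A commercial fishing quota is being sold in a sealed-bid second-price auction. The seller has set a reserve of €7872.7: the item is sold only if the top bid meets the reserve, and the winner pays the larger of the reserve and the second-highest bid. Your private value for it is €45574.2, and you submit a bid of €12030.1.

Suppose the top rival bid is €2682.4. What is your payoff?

Your bid €12030.1 is the highest and exceeds the reserve.
Price = max(second-highest bid, reserve) = max(€2682.4, €7872.7) = €7872.7.
Payoff = €45574.2 − €7872.7 = €37701.5.

€37701.5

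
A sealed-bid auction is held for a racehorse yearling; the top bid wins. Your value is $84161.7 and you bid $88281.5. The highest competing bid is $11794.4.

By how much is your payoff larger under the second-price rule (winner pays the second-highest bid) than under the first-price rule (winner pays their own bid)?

$76487.1

You have the highest bid, so you win under either rule.
Second-price: pay $11794.4 → payoff $72367.3.
First-price: pay your own bid $88281.5 → payoff −$4119.8.
Difference = $72367.3 − (−$4119.8) = $76487.1.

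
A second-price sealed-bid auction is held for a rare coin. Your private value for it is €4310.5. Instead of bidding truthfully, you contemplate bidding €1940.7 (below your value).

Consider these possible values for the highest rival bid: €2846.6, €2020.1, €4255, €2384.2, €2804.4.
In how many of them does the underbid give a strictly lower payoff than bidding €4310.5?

5

The deviation hurts exactly when the highest competing bid lies strictly between €1940.7 and €4310.5 — underbidding then forfeits a profitable win.
€2846.6: inside the interval → strictly worse (loss €1463.9).
€2020.1: inside the interval → strictly worse (loss €2290.4).
€4255: inside the interval → strictly worse (loss €55.5).
€2384.2: inside the interval → strictly worse (loss €1926.3).
€2804.4: inside the interval → strictly worse (loss €1506.1).
Count: 5.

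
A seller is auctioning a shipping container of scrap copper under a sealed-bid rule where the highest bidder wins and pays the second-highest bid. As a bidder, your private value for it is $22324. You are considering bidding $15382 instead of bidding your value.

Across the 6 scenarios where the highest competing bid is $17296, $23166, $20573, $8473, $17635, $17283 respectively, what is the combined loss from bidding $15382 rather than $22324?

The deviation costs you only when the competing bid falls strictly between $15382 and $22324; elsewhere both bids give the same outcome.
$17296: truthful payoff $5028, deviation payoff $0 → loss $5028.
$23166: outcomes coincide → loss $0.
$20573: truthful payoff $1751, deviation payoff $0 → loss $1751.
$8473: outcomes coincide → loss $0.
$17635: truthful payoff $4689, deviation payoff $0 → loss $4689.
$17283: truthful payoff $5041, deviation payoff $0 → loss $5041.
Total loss = $5028 + $1751 + $4689 + $5041 = $16509.

$16509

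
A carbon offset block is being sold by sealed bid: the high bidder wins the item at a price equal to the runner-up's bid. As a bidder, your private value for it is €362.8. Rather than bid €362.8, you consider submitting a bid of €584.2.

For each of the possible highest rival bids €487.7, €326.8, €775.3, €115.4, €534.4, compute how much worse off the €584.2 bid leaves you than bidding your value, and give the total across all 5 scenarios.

The deviation costs you only when the competing bid falls strictly between €362.8 and €584.2; elsewhere both bids give the same outcome.
€487.7: truthful payoff €0, deviation payoff −€124.9 → loss €124.9.
€326.8: outcomes coincide → loss €0.
€775.3: outcomes coincide → loss €0.
€115.4: outcomes coincide → loss €0.
€534.4: truthful payoff €0, deviation payoff −€171.6 → loss €171.6.
Total loss = €124.9 + €171.6 = €296.5.
Because the price is fixed by the runner-up's bid, deviating from your value can only change a good outcome into a bad one — never the reverse.

€296.5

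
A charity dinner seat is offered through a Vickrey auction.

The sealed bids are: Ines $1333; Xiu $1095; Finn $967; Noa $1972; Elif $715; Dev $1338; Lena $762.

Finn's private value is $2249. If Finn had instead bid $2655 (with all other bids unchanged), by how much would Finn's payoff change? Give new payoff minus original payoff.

$277

The highest bid among the other bidders is $1972; Finn's bid doesn't change that.
Original bid $967: Finn is not highest (top rival bid is $1972); payoff $0.
Alternative bid $2655: Finn is highest, pays the top rival bid $1972; payoff $2249 − $1972 = $277.
Change in payoff = $277 − ($0) = $277.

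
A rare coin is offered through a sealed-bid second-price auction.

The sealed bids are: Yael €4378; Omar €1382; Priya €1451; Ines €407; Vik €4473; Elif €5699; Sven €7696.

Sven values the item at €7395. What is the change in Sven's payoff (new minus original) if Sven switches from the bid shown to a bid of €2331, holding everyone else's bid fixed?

−€1696

The highest bid among the other bidders is €5699; Sven's bid doesn't change that.
Original bid €7696: Sven is highest, pays the top rival bid €5699; payoff €7395 − €5699 = €1696.
Alternative bid €2331: Sven is not highest (top rival bid is €5699); payoff €0.
Change in payoff = €0 − (€1696) = −€1696.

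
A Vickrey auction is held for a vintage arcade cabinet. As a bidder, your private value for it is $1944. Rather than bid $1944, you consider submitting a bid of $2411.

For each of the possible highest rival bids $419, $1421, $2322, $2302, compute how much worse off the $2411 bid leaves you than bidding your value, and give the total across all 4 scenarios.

The deviation costs you only when the competing bid falls strictly between $1944 and $2411; elsewhere both bids give the same outcome.
$419: outcomes coincide → loss $0.
$1421: outcomes coincide → loss $0.
$2322: truthful payoff $0, deviation payoff −$378 → loss $378.
$2302: truthful payoff $0, deviation payoff −$358 → loss $358.
Total loss = $378 + $358 = $736.
Because the price is fixed by the runner-up's bid, deviating from your value can only change a good outcome into a bad one — never the reverse.

$736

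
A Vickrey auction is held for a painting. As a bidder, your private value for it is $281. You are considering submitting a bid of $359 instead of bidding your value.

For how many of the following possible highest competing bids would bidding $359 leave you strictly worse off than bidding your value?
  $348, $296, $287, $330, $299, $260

5

The deviation hurts exactly when the highest competing bid lies strictly between $281 and $359 — overbidding then wins at a price above your value.
$348: inside the interval → strictly worse (loss $67).
$296: inside the interval → strictly worse (loss $15).
$287: inside the interval → strictly worse (loss $6).
$330: inside the interval → strictly worse (loss $49).
$299: inside the interval → strictly worse (loss $18).
$260: below both → same outcome either way.
Count: 5.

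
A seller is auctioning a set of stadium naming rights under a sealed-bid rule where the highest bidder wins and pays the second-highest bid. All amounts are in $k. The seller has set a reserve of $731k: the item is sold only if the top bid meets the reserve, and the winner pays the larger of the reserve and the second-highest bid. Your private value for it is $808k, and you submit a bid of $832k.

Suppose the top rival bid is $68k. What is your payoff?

Your bid $832k is the highest and exceeds the reserve.
Price = max(second-highest bid, reserve) = max($68k, $731k) = $731k.
Payoff = $808k − $731k = $77k.

$77k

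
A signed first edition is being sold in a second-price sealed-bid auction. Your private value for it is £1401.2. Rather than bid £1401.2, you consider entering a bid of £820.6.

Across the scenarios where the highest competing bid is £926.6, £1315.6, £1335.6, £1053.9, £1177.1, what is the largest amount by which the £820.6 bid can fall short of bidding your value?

£926.6: truthful gives £474.6, deviation gives £0 → loss £474.6.
£1315.6: truthful gives £85.6, deviation gives £0 → loss £85.6.
£1335.6: truthful gives £65.6, deviation gives £0 → loss £65.6.
£1053.9: truthful gives £347.3, deviation gives £0 → loss £347.3.
£1177.1: truthful gives £224.1, deviation gives £0 → loss £224.1.
Maximum loss: £474.6.

£474.6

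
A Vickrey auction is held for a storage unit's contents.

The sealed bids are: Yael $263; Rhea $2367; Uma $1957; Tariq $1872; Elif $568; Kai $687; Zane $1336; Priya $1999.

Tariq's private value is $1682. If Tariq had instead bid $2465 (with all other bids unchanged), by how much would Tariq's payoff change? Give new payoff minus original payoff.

The highest bid among the other bidders is $2367; Tariq's bid doesn't change that.
Original bid $1872: Tariq is not highest (top rival bid is $2367); payoff $0.
Alternative bid $2465: Tariq is highest, pays the top rival bid $2367; payoff $1682 − $2367 = −$685.
Change in payoff = −$685 − ($0) = −$685.

−$685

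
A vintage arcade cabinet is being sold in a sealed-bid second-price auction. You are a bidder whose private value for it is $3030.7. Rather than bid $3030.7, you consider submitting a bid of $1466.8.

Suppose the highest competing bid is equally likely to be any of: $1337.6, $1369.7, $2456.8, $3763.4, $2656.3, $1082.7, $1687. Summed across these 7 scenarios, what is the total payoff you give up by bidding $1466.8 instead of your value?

$2292

The deviation costs you only when the competing bid falls strictly between $1466.8 and $3030.7; elsewhere both bids give the same outcome.
$1337.6: outcomes coincide → loss $0.
$1369.7: outcomes coincide → loss $0.
$2456.8: truthful payoff $573.9, deviation payoff $0 → loss $573.9.
$3763.4: outcomes coincide → loss $0.
$2656.3: truthful payoff $374.4, deviation payoff $0 → loss $374.4.
$1082.7: outcomes coincide → loss $0.
$1687: truthful payoff $1343.7, deviation payoff $0 → loss $1343.7.
Total loss = $573.9 + $374.4 + $1343.7 = $2292.
In a second-price auction your bid sets only whether you win, not what you pay, so bidding your true value is weakly dominant.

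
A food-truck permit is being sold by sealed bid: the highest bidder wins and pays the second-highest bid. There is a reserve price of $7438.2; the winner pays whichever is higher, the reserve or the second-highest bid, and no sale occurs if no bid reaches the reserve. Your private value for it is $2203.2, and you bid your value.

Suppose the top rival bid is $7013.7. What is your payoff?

Your bid $2203.2 is below the highest competing bid $7013.7, so you lose. Payoff $0.

$0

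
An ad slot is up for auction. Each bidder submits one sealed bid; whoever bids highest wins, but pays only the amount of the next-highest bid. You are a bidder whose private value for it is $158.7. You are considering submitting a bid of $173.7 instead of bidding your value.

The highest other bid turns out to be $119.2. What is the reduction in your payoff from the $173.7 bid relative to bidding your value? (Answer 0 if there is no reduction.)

Bidding your value $158.7: you win (since $158.7 > $119.2) and pay $119.2. Payoff $39.5.
Bidding $173.7: you win and pay $119.2. Payoff $158.7 − $119.2 = $39.5.
Difference = $39.5 − $39.5 = $0; both bids lead to the same outcome because the competing bid is below both your value and your alternative bid.

$0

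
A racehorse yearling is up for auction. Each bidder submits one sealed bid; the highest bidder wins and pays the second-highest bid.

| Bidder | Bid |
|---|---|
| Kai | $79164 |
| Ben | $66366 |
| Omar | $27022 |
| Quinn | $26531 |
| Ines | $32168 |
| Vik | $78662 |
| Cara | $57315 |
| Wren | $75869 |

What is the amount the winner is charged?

$78662

Highest bid: Kai at $79164, so Kai wins.
Second-highest bid: Vik at $78662 — that is the price the winner pays.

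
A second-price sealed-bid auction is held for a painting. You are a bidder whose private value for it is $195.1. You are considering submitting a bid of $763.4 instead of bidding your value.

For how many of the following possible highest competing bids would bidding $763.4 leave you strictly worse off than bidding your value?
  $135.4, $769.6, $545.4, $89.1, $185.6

1

The deviation hurts exactly when the highest competing bid lies strictly between $195.1 and $763.4 — overbidding then wins at a price above your value.
$135.4: below both → same outcome either way.
$769.6: above both → same outcome either way.
$545.4: inside the interval → strictly worse (loss $350.3).
$89.1: below both → same outcome either way.
$185.6: below both → same outcome either way.
Count: 1.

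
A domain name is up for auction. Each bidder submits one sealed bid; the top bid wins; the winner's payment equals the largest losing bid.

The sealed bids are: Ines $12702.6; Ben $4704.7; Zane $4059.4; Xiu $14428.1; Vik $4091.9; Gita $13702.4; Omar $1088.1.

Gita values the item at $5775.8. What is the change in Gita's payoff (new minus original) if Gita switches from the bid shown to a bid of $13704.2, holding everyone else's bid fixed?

$0

The highest bid among the other bidders is $14428.1; Gita's bid doesn't change that.
Original bid $13702.4: Gita is not highest (top rival bid is $14428.1); payoff $0.
Alternative bid $13704.2: Gita is not highest (top rival bid is $14428.1); payoff $0.
Change in payoff = $0 − ($0) = $0.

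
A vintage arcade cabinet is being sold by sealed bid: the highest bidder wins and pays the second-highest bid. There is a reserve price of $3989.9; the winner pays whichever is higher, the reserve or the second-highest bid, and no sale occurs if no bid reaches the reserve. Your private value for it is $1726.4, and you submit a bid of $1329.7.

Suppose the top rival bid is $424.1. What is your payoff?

Your bid $1329.7 is the highest bid but falls below the reserve $3989.9, so the item goes unsold. Payoff $0.

$0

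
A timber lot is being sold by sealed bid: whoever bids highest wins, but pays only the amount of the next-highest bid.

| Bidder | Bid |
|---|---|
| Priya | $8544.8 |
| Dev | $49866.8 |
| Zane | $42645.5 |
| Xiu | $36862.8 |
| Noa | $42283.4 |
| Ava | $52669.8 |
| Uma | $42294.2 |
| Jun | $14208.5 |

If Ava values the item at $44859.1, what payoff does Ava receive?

−$5007.7

Highest bid: Ava at $52669.8, so Ava wins.
Second-highest bid: Dev at $49866.8 — that is the price the winner pays.
Ava's payoff = value − price = $44859.1 − $49866.8 = −$5007.7.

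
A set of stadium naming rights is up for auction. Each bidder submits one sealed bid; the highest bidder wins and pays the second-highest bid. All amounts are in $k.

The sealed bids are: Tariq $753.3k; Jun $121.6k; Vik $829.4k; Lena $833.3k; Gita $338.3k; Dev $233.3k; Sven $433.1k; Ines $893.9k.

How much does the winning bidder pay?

$833.3k

Highest bid: Ines at $893.9k, so Ines wins.
Second-highest bid: Lena at $833.3k — that is the price the winner pays.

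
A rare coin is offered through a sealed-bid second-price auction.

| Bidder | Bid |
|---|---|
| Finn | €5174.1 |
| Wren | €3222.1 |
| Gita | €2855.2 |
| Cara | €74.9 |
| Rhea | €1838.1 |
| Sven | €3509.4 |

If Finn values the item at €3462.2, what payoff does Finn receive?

Highest bid: Finn at €5174.1, so Finn wins.
Second-highest bid: Sven at €3509.4 — that is the price the winner pays.
Finn's payoff = value − price = €3462.2 − €3509.4 = −€47.2.

−€47.2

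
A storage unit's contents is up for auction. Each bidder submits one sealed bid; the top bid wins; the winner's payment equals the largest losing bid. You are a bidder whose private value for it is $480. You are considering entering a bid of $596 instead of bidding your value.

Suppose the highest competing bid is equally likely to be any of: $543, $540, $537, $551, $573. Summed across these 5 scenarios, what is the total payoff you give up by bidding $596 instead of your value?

$344

The deviation costs you only when the competing bid falls strictly between $480 and $596; elsewhere both bids give the same outcome.
$543: truthful payoff $0, deviation payoff −$63 → loss $63.
$540: truthful payoff $0, deviation payoff −$60 → loss $60.
$537: truthful payoff $0, deviation payoff −$57 → loss $57.
$551: truthful payoff $0, deviation payoff −$71 → loss $71.
$573: truthful payoff $0, deviation payoff −$93 → loss $93.
Total loss = $63 + $60 + $57 + $71 + $93 = $344.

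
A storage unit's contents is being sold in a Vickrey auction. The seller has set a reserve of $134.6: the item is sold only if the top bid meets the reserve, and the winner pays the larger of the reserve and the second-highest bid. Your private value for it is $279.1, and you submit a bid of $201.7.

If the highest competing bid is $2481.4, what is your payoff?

Your bid $201.7 is below the highest competing bid $2481.4, so you lose. Payoff $0.

$0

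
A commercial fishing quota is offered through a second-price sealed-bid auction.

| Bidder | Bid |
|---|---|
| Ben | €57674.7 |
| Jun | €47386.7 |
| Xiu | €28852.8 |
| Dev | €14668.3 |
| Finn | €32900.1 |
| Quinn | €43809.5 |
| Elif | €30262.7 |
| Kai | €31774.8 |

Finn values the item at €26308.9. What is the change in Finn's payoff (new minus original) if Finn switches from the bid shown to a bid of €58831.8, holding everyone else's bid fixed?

−€31365.8

The highest bid among the other bidders is €57674.7; Finn's bid doesn't change that.
Original bid €32900.1: Finn is not highest (top rival bid is €57674.7); payoff €0.
Alternative bid €58831.8: Finn is highest, pays the top rival bid €57674.7; payoff €26308.9 − €57674.7 = −€31365.8.
Change in payoff = −€31365.8 − (€0) = −€31365.8.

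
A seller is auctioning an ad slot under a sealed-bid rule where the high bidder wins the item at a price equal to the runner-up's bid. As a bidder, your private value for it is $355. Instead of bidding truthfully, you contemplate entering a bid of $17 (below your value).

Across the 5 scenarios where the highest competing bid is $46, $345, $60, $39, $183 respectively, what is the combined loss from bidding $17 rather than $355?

The deviation costs you only when the competing bid falls strictly between $17 and $355; elsewhere both bids give the same outcome.
$46: truthful payoff $309, deviation payoff $0 → loss $309.
$345: truthful payoff $10, deviation payoff $0 → loss $10.
$60: truthful payoff $295, deviation payoff $0 → loss $295.
$39: truthful payoff $316, deviation payoff $0 → loss $316.
$183: truthful payoff $172, deviation payoff $0 → loss $172.
Total loss = $309 + $10 + $295 + $316 + $172 = $1102.

$1102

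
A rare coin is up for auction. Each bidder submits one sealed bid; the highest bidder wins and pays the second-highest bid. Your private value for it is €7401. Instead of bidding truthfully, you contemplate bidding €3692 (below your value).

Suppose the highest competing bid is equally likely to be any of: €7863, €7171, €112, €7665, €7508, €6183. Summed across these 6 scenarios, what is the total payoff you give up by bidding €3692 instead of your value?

The deviation costs you only when the competing bid falls strictly between €3692 and €7401; elsewhere both bids give the same outcome.
€7863: outcomes coincide → loss €0.
€7171: truthful payoff €230, deviation payoff €0 → loss €230.
€112: outcomes coincide → loss €0.
€7665: outcomes coincide → loss €0.
€7508: outcomes coincide → loss €0.
€6183: truthful payoff €1218, deviation payoff €0 → loss €1218.
Total loss = €230 + €1218 = €1448.

€1448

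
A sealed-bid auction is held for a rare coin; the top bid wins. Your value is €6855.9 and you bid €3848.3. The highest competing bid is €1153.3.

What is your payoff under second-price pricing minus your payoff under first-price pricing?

You have the highest bid, so you win under either rule.
Second-price: pay €1153.3 → payoff €5702.6.
First-price: pay your own bid €3848.3 → payoff €3007.6.
Difference = €5702.6 − (€3007.6) = €2695.

€2695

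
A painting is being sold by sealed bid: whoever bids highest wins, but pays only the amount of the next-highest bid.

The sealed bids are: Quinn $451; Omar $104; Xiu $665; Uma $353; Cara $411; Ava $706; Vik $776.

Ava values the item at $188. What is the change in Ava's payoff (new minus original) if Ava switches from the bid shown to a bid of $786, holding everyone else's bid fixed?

The highest bid among the other bidders is $776; Ava's bid doesn't change that.
Original bid $706: Ava is not highest (top rival bid is $776); payoff $0.
Alternative bid $786: Ava is highest, pays the top rival bid $776; payoff $188 − $776 = −$588.
Change in payoff = −$588 − ($0) = −$588.

−$588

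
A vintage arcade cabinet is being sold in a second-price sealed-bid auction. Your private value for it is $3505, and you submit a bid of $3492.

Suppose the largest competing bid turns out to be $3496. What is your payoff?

$0

Your bid $3492 is below the highest competing bid $3496, so you lose.
A losing bidder pays nothing and receives nothing: payoff = $0.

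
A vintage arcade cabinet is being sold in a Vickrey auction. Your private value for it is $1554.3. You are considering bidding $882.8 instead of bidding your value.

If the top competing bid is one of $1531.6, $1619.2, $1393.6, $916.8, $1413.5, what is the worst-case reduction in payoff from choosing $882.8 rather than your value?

$1531.6: truthful gives $22.7, deviation gives $0 → loss $22.7.
$1619.2: same outcome either way → loss $0.
$1393.6: truthful gives $160.7, deviation gives $0 → loss $160.7.
$916.8: truthful gives $637.5, deviation gives $0 → loss $637.5.
$1413.5: truthful gives $140.8, deviation gives $0 → loss $140.8.
Maximum loss: $637.5.

$637.5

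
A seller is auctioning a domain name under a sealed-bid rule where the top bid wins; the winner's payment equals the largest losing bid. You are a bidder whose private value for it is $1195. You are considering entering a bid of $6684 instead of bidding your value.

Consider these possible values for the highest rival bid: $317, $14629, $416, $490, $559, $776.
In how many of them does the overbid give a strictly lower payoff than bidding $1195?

The deviation hurts exactly when the highest competing bid lies strictly between $1195 and $6684 — overbidding then wins at a price above your value.
$317: below both → same outcome either way.
$14629: above both → same outcome either way.
$416: below both → same outcome either way.
$490: below both → same outcome either way.
$559: below both → same outcome either way.
$776: below both → same outcome either way.
Count: 0.

0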